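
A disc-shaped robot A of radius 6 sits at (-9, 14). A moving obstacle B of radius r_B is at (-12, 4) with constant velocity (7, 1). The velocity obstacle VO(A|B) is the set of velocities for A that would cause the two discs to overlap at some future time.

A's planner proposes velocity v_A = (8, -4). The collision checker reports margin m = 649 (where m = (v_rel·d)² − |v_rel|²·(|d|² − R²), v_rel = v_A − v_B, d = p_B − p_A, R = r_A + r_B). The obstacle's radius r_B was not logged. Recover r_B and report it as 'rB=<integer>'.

m = 649
d = (-3, -10);  v_rel = (1, -5),  |v_rel|² = 26
v_rel×d = (1)·(-10) − (-5)·(-3) = -25
since m = R²·26 − (-25)²:  R² = (625 + 649) / 26 = 49
R = √49 = 7  ⇒  r_B = 7 − 6 = 1

rB=1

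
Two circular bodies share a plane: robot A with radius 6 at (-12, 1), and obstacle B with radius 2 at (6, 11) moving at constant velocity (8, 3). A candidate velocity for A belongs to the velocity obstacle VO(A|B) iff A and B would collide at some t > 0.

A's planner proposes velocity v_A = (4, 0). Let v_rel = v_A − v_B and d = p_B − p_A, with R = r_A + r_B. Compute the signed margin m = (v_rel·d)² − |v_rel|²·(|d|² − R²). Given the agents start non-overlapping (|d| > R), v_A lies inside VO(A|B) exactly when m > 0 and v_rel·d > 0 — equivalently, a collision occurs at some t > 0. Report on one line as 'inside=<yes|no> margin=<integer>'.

d = (18, 10),  |d|² = 424;  R = 6+2 = 8,  c = 424−8² = 360
v_rel = (-4, -3),  |v_rel|² = 25;  v_rel·d = (-4)·(18) + (-3)·(10) = -102
25·t² + 204·t + 360 = 0  ⇒  m = (-102)² − 25·360 = 1404
m = 1404 > 0,  v_rel·d = -102 < 0  ⇒  outside

inside=no margin=1404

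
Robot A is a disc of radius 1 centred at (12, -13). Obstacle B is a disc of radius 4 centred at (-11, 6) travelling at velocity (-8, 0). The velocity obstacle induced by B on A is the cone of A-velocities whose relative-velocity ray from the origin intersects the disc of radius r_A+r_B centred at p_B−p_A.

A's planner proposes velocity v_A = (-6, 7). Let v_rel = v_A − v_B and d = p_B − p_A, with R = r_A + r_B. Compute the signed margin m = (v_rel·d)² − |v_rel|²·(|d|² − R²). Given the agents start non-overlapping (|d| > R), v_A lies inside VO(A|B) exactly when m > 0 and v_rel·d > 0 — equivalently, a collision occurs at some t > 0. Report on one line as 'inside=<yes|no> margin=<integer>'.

d = (-23, 19),  |d|² = 890;  R = 1+4 = 5,  c = 890−5² = 865
v_rel = (2, 7),  |v_rel|² = 53;  v_rel·d = (2)·(-23) + (7)·(19) = 87
53·t² − 174·t + 865 = 0  ⇒  m = 87² − 53·865 = -38276
m = -38276 < 0,  v_rel·d = 87 > 0  ⇒  outside

inside=no margin=-38276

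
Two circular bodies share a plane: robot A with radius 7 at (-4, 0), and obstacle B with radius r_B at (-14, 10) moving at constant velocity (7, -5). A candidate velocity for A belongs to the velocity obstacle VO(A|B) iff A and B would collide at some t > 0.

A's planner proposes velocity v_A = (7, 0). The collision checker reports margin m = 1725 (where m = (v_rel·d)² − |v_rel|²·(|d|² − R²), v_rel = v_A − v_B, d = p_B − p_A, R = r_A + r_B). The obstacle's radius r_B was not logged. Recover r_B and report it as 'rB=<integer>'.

m = 1725
d = (-10, 10);  v_rel = (0, 5),  |v_rel|² = 25
v_rel×d = (0)·(10) − (5)·(-10) = 50
since m = R²·25 − 50²:  R² = (2500 + 1725) / 25 = 169
R = √169 = 13  ⇒  r_B = 13 − 7 = 6

rB=6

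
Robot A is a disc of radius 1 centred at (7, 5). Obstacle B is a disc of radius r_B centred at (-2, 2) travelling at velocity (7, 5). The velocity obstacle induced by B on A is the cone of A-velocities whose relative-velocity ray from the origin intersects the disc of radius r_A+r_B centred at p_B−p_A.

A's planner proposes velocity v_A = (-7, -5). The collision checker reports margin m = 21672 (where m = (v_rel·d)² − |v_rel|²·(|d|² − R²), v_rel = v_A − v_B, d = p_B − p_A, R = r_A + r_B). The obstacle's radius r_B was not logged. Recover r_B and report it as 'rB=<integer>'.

m = 21672
d = (-9, -3);  v_rel = (-14, -10),  |v_rel|² = 296
v_rel×d = (-14)·(-3) − (-10)·(-9) = -48
since m = R²·296 − (-48)²:  R² = (2304 + 21672) / 296 = 81
R = √81 = 9  ⇒  r_B = 9 − 1 = 8

rB=8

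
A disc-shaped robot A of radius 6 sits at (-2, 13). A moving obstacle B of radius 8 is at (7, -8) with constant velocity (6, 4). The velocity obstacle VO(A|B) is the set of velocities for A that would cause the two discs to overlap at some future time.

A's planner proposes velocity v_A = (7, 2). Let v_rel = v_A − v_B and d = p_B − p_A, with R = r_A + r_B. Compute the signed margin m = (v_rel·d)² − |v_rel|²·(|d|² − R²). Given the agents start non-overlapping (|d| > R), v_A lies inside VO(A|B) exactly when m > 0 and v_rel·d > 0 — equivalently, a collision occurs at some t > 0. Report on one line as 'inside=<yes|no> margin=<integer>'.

d = (9, -21),  |d|² = 522;  R = 6+8 = 14,  c = 522−14² = 326
v_rel = (1, -2),  |v_rel|² = 5;  v_rel·d = (1)·(9) + (-2)·(-21) = 51
5·t² − 102·t + 326 = 0  ⇒  m = 51² − 5·326 = 971
m = 971 > 0,  v_rel·d = 51 > 0  ⇒  inside

inside=yes margin=971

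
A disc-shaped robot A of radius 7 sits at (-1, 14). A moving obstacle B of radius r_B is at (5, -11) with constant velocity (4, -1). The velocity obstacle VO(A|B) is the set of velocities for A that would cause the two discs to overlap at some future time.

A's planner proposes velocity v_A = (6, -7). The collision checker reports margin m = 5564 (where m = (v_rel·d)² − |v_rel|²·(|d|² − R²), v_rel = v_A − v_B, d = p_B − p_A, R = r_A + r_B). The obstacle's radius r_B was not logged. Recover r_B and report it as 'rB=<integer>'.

m = 5564
d = (6, -25);  v_rel = (2, -6),  |v_rel|² = 40
v_rel×d = (2)·(-25) − (-6)·(6) = -14
since m = R²·40 − (-14)²:  R² = (196 + 5564) / 40 = 144
R = √144 = 12  ⇒  r_B = 12 − 7 = 5

rB=5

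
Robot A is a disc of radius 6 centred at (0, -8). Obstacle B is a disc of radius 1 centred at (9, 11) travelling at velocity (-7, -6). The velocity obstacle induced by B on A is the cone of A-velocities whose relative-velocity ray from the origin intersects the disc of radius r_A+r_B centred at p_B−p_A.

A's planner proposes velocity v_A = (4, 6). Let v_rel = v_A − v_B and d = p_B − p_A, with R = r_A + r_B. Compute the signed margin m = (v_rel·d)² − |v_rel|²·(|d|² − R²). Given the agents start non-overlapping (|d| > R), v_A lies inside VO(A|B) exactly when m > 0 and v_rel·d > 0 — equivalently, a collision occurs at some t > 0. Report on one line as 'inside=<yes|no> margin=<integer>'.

d = (9, 19),  |d|² = 442;  R = 6+1 = 7,  c = 442−7² = 393
v_rel = (11, 12),  |v_rel|² = 265;  v_rel·d = (11)·(9) + (12)·(19) = 327
265·t² − 654·t + 393 = 0  ⇒  m = 327² − 265·393 = 2784
m = 2784 > 0,  v_rel·d = 327 > 0  ⇒  inside

inside=yes margin=2784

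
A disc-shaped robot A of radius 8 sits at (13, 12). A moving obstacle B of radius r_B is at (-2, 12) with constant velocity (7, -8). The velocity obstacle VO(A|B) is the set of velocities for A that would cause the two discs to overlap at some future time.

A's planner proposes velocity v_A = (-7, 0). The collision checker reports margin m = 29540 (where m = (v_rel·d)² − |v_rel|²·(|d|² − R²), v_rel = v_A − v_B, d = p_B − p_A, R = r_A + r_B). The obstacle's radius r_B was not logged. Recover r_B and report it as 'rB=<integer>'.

m = 29540
d = (-15, 0);  v_rel = (-14, 8),  |v_rel|² = 260
v_rel×d = (-14)·(0) − (8)·(-15) = 120
since m = R²·260 − 120²:  R² = (14400 + 29540) / 260 = 169
R = √169 = 13  ⇒  r_B = 13 − 8 = 5

rB=5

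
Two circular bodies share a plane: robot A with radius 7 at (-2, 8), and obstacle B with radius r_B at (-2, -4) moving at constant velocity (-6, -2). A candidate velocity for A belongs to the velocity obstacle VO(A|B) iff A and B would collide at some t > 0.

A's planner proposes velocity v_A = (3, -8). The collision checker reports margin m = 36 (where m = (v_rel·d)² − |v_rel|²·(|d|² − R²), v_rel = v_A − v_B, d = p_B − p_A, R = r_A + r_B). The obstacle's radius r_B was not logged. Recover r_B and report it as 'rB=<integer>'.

m = 36
d = (0, -12);  v_rel = (9, -6),  |v_rel|² = 117
v_rel×d = (9)·(-12) − (-6)·(0) = -108
since m = R²·117 − (-108)²:  R² = (11664 + 36) / 117 = 100
R = √100 = 10  ⇒  r_B = 10 − 7 = 3

rB=3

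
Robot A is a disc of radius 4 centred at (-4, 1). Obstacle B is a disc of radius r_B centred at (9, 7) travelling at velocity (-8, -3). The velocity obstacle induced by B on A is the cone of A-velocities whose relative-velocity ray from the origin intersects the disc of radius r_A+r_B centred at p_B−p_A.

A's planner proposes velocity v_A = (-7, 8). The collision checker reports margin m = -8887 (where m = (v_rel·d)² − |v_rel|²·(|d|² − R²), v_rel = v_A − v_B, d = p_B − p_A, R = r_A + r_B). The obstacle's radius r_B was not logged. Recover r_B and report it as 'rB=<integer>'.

m = -8887
d = (13, 6);  v_rel = (1, 11),  |v_rel|² = 122
v_rel×d = (1)·(6) − (11)·(13) = -137
since m = R²·122 − (-137)²:  R² = (18769 + -8887) / 122 = 81
R = √81 = 9  ⇒  r_B = 9 − 4 = 5

rB=5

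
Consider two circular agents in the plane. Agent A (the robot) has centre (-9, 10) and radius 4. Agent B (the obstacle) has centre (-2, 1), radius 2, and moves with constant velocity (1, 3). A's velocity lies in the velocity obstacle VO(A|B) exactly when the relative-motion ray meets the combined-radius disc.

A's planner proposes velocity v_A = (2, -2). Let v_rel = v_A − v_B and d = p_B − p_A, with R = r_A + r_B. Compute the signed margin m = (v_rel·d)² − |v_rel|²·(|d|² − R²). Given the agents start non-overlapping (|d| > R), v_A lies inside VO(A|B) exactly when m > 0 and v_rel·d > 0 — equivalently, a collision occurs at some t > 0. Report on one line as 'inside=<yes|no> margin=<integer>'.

d = (7, -9),  |d|² = 130;  R = 4+2 = 6,  c = 130−6² = 94
v_rel = (1, -5),  |v_rel|² = 26;  v_rel·d = (1)·(7) + (-5)·(-9) = 52
26·t² − 104·t + 94 = 0  ⇒  m = 52² − 26·94 = 260
m = 260 > 0,  v_rel·d = 52 > 0  ⇒  inside

inside=yes margin=260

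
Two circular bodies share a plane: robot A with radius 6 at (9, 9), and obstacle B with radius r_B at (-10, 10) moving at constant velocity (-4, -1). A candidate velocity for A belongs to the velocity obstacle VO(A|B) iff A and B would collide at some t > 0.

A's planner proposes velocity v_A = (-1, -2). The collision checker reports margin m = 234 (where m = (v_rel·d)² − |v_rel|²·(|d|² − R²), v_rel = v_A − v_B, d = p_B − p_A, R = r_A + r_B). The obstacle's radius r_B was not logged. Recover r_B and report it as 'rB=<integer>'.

m = 234
d = (-19, 1);  v_rel = (3, -1),  |v_rel|² = 10
v_rel×d = (3)·(1) − (-1)·(-19) = -16
since m = R²·10 − (-16)²:  R² = (256 + 234) / 10 = 49
R = √49 = 7  ⇒  r_B = 7 − 6 = 1

rB=1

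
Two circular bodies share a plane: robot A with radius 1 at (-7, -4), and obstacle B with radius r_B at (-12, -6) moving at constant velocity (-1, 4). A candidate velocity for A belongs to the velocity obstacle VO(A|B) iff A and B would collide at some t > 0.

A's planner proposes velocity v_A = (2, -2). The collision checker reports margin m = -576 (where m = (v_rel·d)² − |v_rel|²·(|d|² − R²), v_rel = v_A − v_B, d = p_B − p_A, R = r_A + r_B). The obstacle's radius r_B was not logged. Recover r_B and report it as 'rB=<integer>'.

m = -576
d = (-5, -2);  v_rel = (3, -6),  |v_rel|² = 45
v_rel×d = (3)·(-2) − (-6)·(-5) = -36
since m = R²·45 − (-36)²:  R² = (1296 + -576) / 45 = 16
R = √16 = 4  ⇒  r_B = 4 − 1 = 3

rB=3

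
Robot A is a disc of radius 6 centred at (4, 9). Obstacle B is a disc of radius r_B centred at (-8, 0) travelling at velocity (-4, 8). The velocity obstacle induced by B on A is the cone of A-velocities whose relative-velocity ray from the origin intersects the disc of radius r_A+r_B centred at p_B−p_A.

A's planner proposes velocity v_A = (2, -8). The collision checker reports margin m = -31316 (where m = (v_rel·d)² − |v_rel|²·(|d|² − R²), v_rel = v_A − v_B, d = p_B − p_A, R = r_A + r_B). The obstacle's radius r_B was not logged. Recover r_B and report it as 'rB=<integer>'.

m = -31316
d = (-12, -9);  v_rel = (6, -16),  |v_rel|² = 292
v_rel×d = (6)·(-9) − (-16)·(-12) = -246
since m = R²·292 − (-246)²:  R² = (60516 + -31316) / 292 = 100
R = √100 = 10  ⇒  r_B = 10 − 6 = 4

rB=4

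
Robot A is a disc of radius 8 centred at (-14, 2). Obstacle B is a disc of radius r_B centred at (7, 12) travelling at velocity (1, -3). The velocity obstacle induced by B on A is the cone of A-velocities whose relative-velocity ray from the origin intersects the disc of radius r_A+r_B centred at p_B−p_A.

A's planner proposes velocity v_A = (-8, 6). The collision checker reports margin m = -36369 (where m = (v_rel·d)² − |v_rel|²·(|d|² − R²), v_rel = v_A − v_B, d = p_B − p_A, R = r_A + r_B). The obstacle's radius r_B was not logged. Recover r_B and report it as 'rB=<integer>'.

m = -36369
d = (21, 10);  v_rel = (-9, 9),  |v_rel|² = 162
v_rel×d = (-9)·(10) − (9)·(21) = -279
since m = R²·162 − (-279)²:  R² = (77841 + -36369) / 162 = 256
R = √256 = 16  ⇒  r_B = 16 − 8 = 8

rB=8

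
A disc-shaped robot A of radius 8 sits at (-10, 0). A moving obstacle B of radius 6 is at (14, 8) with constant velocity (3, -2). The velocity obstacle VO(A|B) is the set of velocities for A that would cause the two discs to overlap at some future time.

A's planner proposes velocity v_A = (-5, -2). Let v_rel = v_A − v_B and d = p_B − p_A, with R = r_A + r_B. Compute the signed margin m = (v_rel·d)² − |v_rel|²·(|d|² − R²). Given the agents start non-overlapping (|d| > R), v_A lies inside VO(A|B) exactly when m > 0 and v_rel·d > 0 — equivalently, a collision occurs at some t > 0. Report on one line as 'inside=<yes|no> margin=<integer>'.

d = (24, 8),  |d|² = 640;  R = 8+6 = 14,  c = 640−14² = 444
v_rel = (-8, 0),  |v_rel|² = 64;  v_rel·d = (-8)·(24) + (0)·(8) = -192
64·t² + 384·t + 444 = 0  ⇒  m = (-192)² − 64·444 = 8448
m = 8448 > 0,  v_rel·d = -192 < 0  ⇒  outside

inside=no margin=8448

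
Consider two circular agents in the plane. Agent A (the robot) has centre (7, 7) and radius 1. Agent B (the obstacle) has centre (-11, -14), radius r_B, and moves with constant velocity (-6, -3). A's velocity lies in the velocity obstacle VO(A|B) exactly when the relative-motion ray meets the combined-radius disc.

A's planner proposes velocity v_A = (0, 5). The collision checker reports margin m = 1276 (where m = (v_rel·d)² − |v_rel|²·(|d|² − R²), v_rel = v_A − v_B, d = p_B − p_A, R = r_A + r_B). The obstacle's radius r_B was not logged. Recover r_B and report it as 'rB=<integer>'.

m = 1276
d = (-18, -21);  v_rel = (6, 8),  |v_rel|² = 100
v_rel×d = (6)·(-21) − (8)·(-18) = 18
since m = R²·100 − 18²:  R² = (324 + 1276) / 100 = 16
R = √16 = 4  ⇒  r_B = 4 − 1 = 3

rB=3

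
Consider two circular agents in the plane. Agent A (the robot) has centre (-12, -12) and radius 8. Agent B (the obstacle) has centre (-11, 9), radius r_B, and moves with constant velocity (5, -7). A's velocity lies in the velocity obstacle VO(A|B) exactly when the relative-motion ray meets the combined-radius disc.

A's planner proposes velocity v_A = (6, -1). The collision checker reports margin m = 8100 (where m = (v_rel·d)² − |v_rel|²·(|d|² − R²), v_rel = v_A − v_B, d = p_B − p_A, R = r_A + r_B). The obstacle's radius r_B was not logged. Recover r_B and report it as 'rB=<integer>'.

m = 8100
d = (1, 21);  v_rel = (1, 6),  |v_rel|² = 37
v_rel×d = (1)·(21) − (6)·(1) = 15
since m = R²·37 − 15²:  R² = (225 + 8100) / 37 = 225
R = √225 = 15  ⇒  r_B = 15 − 8 = 7

rB=7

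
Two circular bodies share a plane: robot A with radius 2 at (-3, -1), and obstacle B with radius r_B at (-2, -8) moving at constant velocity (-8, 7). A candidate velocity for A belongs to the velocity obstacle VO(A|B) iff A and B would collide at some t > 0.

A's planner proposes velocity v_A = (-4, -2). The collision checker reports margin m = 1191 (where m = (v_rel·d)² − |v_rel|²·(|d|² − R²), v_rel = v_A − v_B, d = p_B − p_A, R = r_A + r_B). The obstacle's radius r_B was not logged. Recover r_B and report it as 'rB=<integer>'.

m = 1191
d = (1, -7);  v_rel = (4, -9),  |v_rel|² = 97
v_rel×d = (4)·(-7) − (-9)·(1) = -19
since m = R²·97 − (-19)²:  R² = (361 + 1191) / 97 = 16
R = √16 = 4  ⇒  r_B = 4 − 2 = 2

rB=2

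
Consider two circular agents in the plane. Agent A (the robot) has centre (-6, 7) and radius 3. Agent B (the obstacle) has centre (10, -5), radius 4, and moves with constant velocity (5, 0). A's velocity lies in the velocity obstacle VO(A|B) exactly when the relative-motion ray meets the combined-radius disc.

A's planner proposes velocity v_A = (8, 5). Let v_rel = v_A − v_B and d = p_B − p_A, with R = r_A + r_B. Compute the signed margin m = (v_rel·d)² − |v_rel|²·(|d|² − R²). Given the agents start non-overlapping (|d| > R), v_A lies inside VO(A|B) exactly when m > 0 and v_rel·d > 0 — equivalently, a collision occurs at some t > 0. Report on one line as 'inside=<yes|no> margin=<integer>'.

d = (16, -12),  |d|² = 400;  R = 3+4 = 7,  c = 400−7² = 351
v_rel = (3, 5),  |v_rel|² = 34;  v_rel·d = (3)·(16) + (5)·(-12) = -12
34·t² + 24·t + 351 = 0  ⇒  m = (-12)² − 34·351 = -11790
m = -11790 < 0,  v_rel·d = -12 < 0  ⇒  outside

inside=no margin=-11790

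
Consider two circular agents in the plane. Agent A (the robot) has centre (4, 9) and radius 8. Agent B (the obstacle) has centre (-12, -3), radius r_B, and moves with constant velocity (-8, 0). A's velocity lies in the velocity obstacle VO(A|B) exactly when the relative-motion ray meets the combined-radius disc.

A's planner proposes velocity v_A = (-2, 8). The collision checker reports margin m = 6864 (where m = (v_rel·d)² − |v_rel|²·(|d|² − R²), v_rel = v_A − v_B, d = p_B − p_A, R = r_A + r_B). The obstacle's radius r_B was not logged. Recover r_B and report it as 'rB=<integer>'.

m = 6864
d = (-16, -12);  v_rel = (6, 8),  |v_rel|² = 100
v_rel×d = (6)·(-12) − (8)·(-16) = 56
since m = R²·100 − 56²:  R² = (3136 + 6864) / 100 = 100
R = √100 = 10  ⇒  r_B = 10 − 8 = 2

rB=2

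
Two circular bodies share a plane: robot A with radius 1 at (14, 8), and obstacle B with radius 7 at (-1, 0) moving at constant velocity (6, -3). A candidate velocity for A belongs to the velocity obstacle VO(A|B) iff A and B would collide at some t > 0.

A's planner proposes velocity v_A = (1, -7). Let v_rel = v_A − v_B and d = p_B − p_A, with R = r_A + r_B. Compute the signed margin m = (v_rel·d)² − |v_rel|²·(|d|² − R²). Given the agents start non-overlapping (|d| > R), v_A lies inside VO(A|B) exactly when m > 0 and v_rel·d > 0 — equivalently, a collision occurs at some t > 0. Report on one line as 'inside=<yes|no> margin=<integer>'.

d = (-15, -8),  |d|² = 289;  R = 1+7 = 8,  c = 289−8² = 225
v_rel = (-5, -4),  |v_rel|² = 41;  v_rel·d = (-5)·(-15) + (-4)·(-8) = 107
41·t² − 214·t + 225 = 0  ⇒  m = 107² − 41·225 = 2224
m = 2224 > 0,  v_rel·d = 107 > 0  ⇒  inside

inside=yes margin=2224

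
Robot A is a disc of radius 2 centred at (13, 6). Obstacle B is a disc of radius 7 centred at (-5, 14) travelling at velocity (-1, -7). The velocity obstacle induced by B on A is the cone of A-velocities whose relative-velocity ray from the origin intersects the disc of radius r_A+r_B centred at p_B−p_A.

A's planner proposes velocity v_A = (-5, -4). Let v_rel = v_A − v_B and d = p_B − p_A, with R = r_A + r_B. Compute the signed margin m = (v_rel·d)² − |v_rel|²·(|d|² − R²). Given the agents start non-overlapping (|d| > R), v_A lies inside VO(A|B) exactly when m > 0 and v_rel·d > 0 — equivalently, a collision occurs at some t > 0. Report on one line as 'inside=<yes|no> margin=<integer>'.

d = (-18, 8),  |d|² = 388;  R = 2+7 = 9,  c = 388−9² = 307
v_rel = (-4, 3),  |v_rel|² = 25;  v_rel·d = (-4)·(-18) + (3)·(8) = 96
25·t² − 192·t + 307 = 0  ⇒  m = 96² − 25·307 = 1541
m = 1541 > 0,  v_rel·d = 96 > 0  ⇒  inside

inside=yes margin=1541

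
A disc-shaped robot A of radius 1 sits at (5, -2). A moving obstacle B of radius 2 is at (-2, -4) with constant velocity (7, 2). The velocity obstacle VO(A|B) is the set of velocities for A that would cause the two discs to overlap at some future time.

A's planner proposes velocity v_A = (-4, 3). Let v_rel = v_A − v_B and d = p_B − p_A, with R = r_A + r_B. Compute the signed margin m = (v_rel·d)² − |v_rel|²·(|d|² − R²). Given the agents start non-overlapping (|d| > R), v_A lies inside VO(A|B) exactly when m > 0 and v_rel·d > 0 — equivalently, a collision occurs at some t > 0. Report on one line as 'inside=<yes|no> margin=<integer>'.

d = (-7, -2),  |d|² = 53;  R = 1+2 = 3,  c = 53−3² = 44
v_rel = (-11, 1),  |v_rel|² = 122;  v_rel·d = (-11)·(-7) + (1)·(-2) = 75
122·t² − 150·t + 44 = 0  ⇒  m = 75² − 122·44 = 257
m = 257 > 0,  v_rel·d = 75 > 0  ⇒  inside

inside=yes margin=257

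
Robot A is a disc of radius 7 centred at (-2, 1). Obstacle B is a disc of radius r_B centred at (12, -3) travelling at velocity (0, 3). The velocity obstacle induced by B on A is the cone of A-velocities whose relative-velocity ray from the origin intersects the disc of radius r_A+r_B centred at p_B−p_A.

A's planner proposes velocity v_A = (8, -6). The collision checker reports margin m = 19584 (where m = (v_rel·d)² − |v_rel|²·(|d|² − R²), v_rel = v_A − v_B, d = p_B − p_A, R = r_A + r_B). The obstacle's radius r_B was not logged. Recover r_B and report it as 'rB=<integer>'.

m = 19584
d = (14, -4);  v_rel = (8, -9),  |v_rel|² = 145
v_rel×d = (8)·(-4) − (-9)·(14) = 94
since m = R²·145 − 94²:  R² = (8836 + 19584) / 145 = 196
R = √196 = 14  ⇒  r_B = 14 − 7 = 7

rB=7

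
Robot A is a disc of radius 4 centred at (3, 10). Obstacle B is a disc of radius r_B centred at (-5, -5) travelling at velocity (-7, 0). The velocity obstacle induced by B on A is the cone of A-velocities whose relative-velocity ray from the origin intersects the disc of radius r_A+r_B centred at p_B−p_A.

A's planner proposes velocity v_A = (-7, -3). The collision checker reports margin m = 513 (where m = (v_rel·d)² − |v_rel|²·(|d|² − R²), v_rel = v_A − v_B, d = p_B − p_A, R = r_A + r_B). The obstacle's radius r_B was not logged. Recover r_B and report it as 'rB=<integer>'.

m = 513
d = (-8, -15);  v_rel = (0, -3),  |v_rel|² = 9
v_rel×d = (0)·(-15) − (-3)·(-8) = -24
since m = R²·9 − (-24)²:  R² = (576 + 513) / 9 = 121
R = √121 = 11  ⇒  r_B = 11 − 4 = 7

rB=7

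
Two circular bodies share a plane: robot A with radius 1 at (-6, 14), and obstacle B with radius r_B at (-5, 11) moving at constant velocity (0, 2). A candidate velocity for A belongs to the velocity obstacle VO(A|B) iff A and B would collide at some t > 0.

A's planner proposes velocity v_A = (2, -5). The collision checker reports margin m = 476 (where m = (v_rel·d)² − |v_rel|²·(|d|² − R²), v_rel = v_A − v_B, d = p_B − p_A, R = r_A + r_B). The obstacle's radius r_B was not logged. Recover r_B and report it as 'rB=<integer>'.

m = 476
d = (1, -3);  v_rel = (2, -7),  |v_rel|² = 53
v_rel×d = (2)·(-3) − (-7)·(1) = 1
since m = R²·53 − 1²:  R² = (1 + 476) / 53 = 9
R = √9 = 3  ⇒  r_B = 3 − 1 = 2

rB=2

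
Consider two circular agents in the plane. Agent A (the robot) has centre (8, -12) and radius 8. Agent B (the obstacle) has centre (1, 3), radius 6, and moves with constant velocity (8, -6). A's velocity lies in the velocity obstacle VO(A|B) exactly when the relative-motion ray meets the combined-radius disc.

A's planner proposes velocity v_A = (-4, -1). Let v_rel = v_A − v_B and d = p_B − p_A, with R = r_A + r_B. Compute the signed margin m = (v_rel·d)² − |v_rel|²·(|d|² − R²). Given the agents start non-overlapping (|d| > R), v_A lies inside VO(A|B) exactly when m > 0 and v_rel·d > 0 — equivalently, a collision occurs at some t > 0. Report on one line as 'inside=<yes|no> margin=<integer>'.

d = (-7, 15),  |d|² = 274;  R = 8+6 = 14,  c = 274−14² = 78
v_rel = (-12, 5),  |v_rel|² = 169;  v_rel·d = (-12)·(-7) + (5)·(15) = 159
169·t² − 318·t + 78 = 0  ⇒  m = 159² − 169·78 = 12099
m = 12099 > 0,  v_rel·d = 159 > 0  ⇒  inside

inside=yes margin=12099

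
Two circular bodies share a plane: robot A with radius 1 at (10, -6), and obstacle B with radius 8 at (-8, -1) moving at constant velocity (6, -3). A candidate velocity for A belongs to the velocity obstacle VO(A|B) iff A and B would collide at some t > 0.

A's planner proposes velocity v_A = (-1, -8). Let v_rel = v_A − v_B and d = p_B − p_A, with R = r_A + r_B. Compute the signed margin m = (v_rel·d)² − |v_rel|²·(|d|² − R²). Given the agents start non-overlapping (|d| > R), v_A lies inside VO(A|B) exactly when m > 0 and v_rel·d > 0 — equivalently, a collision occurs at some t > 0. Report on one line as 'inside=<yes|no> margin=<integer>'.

d = (-18, 5),  |d|² = 349;  R = 1+8 = 9,  c = 349−9² = 268
v_rel = (-7, -5),  |v_rel|² = 74;  v_rel·d = (-7)·(-18) + (-5)·(5) = 101
74·t² − 202·t + 268 = 0  ⇒  m = 101² − 74·268 = -9631
m = -9631 < 0,  v_rel·d = 101 > 0  ⇒  outside

inside=no margin=-9631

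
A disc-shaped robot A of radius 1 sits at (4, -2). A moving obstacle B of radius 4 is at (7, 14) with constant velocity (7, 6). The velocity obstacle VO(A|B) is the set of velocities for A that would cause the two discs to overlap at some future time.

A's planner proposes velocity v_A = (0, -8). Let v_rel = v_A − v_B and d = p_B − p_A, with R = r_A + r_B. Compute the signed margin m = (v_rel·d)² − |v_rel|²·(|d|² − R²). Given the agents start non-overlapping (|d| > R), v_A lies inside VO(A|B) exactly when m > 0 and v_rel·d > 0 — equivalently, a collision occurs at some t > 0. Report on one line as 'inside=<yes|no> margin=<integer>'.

d = (3, 16),  |d|² = 265;  R = 1+4 = 5,  c = 265−5² = 240
v_rel = (-7, -14),  |v_rel|² = 245;  v_rel·d = (-7)·(3) + (-14)·(16) = -245
245·t² + 490·t + 240 = 0  ⇒  m = (-245)² − 245·240 = 1225
m = 1225 > 0,  v_rel·d = -245 < 0  ⇒  outside

inside=no margin=1225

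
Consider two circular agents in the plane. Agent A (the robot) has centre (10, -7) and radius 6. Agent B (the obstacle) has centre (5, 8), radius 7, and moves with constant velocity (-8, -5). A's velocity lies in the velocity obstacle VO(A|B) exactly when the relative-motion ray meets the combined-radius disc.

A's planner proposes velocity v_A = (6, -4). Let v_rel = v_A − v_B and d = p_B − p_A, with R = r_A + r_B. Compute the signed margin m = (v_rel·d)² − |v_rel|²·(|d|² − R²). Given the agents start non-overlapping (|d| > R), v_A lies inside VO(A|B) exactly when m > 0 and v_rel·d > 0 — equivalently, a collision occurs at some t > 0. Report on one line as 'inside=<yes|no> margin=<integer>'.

d = (-5, 15),  |d|² = 250;  R = 6+7 = 13,  c = 250−13² = 81
v_rel = (14, 1),  |v_rel|² = 197;  v_rel·d = (14)·(-5) + (1)·(15) = -55
197·t² + 110·t + 81 = 0  ⇒  m = (-55)² − 197·81 = -12932
m = -12932 < 0,  v_rel·d = -55 < 0  ⇒  outside

inside=no margin=-12932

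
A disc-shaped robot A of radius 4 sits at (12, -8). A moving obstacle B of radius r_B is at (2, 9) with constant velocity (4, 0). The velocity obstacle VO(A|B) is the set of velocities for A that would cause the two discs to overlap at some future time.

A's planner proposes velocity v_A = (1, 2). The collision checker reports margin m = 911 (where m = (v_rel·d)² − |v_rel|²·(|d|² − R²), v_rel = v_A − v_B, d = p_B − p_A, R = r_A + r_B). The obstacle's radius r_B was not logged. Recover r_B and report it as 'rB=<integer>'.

m = 911
d = (-10, 17);  v_rel = (-3, 2),  |v_rel|² = 13
v_rel×d = (-3)·(17) − (2)·(-10) = -31
since m = R²·13 − (-31)²:  R² = (961 + 911) / 13 = 144
R = √144 = 12  ⇒  r_B = 12 − 4 = 8

rB=8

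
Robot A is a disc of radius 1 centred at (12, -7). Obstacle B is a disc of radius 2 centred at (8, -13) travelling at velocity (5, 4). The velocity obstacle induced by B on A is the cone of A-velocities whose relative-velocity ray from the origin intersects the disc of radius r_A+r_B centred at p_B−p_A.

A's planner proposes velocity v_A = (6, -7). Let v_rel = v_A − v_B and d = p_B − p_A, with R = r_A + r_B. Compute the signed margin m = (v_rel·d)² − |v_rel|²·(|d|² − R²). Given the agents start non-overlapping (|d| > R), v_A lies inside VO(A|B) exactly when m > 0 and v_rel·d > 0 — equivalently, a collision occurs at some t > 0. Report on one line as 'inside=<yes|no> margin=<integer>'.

d = (-4, -6),  |d|² = 52;  R = 1+2 = 3,  c = 52−3² = 43
v_rel = (1, -11),  |v_rel|² = 122;  v_rel·d = (1)·(-4) + (-11)·(-6) = 62
122·t² − 124·t + 43 = 0  ⇒  m = 62² − 122·43 = -1402
m = -1402 < 0,  v_rel·d = 62 > 0  ⇒  outside

inside=no margin=-1402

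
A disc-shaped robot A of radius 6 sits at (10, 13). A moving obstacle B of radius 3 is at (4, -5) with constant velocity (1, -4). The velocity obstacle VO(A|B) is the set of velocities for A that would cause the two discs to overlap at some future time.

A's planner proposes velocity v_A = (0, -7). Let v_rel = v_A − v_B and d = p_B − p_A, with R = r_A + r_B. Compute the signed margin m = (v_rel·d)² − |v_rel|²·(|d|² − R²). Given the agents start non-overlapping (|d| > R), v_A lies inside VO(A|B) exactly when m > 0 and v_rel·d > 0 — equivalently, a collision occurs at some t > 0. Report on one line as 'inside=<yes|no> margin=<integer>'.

d = (-6, -18),  |d|² = 360;  R = 6+3 = 9,  c = 360−9² = 279
v_rel = (-1, -3),  |v_rel|² = 10;  v_rel·d = (-1)·(-6) + (-3)·(-18) = 60
10·t² − 120·t + 279 = 0  ⇒  m = 60² − 10·279 = 810
m = 810 > 0,  v_rel·d = 60 > 0  ⇒  inside

inside=yes margin=810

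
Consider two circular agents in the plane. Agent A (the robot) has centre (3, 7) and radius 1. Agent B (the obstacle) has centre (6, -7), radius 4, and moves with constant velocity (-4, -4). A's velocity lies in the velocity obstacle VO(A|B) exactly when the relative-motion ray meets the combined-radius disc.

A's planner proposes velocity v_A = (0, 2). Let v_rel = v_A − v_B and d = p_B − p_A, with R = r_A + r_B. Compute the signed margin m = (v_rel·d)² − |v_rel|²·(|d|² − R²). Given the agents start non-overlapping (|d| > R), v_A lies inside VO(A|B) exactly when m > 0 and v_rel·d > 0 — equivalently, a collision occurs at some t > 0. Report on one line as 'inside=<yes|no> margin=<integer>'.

d = (3, -14),  |d|² = 205;  R = 1+4 = 5,  c = 205−5² = 180
v_rel = (4, 6),  |v_rel|² = 52;  v_rel·d = (4)·(3) + (6)·(-14) = -72
52·t² + 144·t + 180 = 0  ⇒  m = (-72)² − 52·180 = -4176
m = -4176 < 0,  v_rel·d = -72 < 0  ⇒  outside

inside=no margin=-4176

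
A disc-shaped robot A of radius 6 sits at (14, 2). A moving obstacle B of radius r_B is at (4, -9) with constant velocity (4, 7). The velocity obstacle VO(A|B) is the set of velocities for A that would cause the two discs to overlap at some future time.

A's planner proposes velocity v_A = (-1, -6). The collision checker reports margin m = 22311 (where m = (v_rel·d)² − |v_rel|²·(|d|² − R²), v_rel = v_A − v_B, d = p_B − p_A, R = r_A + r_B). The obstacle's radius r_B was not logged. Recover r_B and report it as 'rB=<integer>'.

m = 22311
d = (-10, -11);  v_rel = (-5, -13),  |v_rel|² = 194
v_rel×d = (-5)·(-11) − (-13)·(-10) = -75
since m = R²·194 − (-75)²:  R² = (5625 + 22311) / 194 = 144
R = √144 = 12  ⇒  r_B = 12 − 6 = 6

rB=6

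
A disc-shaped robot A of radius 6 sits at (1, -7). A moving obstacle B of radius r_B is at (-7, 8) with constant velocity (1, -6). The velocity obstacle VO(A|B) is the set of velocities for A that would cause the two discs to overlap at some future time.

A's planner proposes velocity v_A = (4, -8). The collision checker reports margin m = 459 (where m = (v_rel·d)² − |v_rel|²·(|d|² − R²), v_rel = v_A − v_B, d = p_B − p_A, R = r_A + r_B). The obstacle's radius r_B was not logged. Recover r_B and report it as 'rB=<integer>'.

m = 459
d = (-8, 15);  v_rel = (3, -2),  |v_rel|² = 13
v_rel×d = (3)·(15) − (-2)·(-8) = 29
since m = R²·13 − 29²:  R² = (841 + 459) / 13 = 100
R = √100 = 10  ⇒  r_B = 10 − 6 = 4

rB=4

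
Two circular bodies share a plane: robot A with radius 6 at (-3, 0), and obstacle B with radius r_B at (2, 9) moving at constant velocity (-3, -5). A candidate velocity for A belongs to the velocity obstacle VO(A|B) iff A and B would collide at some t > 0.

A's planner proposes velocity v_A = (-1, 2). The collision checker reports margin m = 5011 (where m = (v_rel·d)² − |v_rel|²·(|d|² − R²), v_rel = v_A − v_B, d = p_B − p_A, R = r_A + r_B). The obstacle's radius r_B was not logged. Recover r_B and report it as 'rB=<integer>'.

m = 5011
d = (5, 9);  v_rel = (2, 7),  |v_rel|² = 53
v_rel×d = (2)·(9) − (7)·(5) = -17
since m = R²·53 − (-17)²:  R² = (289 + 5011) / 53 = 100
R = √100 = 10  ⇒  r_B = 10 − 6 = 4

rB=4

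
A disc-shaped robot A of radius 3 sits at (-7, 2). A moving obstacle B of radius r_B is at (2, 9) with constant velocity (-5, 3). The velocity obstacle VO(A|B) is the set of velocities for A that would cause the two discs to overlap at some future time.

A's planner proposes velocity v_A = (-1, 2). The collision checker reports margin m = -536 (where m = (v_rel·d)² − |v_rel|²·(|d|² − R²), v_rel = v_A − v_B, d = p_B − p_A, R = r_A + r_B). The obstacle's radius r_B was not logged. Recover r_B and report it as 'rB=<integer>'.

m = -536
d = (9, 7);  v_rel = (4, -1),  |v_rel|² = 17
v_rel×d = (4)·(7) − (-1)·(9) = 37
since m = R²·17 − 37²:  R² = (1369 + -536) / 17 = 49
R = √49 = 7  ⇒  r_B = 7 − 3 = 4

rB=4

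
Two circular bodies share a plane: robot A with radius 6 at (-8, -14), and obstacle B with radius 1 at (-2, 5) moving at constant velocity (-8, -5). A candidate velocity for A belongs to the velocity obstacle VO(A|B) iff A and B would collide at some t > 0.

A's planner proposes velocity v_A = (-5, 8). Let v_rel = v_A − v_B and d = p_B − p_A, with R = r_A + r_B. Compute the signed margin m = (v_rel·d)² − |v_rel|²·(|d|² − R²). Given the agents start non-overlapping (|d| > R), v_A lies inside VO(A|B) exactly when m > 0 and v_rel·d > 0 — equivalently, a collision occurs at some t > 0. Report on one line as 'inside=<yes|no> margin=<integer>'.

d = (6, 19),  |d|² = 397;  R = 6+1 = 7,  c = 397−7² = 348
v_rel = (3, 13),  |v_rel|² = 178;  v_rel·d = (3)·(6) + (13)·(19) = 265
178·t² − 530·t + 348 = 0  ⇒  m = 265² − 178·348 = 8281
m = 8281 > 0,  v_rel·d = 265 > 0  ⇒  inside

inside=yes margin=8281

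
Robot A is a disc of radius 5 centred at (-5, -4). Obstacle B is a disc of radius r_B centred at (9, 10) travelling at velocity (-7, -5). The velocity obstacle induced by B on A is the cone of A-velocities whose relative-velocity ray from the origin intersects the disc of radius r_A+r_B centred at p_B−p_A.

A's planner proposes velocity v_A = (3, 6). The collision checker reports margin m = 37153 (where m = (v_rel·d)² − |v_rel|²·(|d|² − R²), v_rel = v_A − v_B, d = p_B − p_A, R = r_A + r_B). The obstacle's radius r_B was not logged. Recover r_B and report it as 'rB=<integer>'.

m = 37153
d = (14, 14);  v_rel = (10, 11),  |v_rel|² = 221
v_rel×d = (10)·(14) − (11)·(14) = -14
since m = R²·221 − (-14)²:  R² = (196 + 37153) / 221 = 169
R = √169 = 13  ⇒  r_B = 13 − 5 = 8

rB=8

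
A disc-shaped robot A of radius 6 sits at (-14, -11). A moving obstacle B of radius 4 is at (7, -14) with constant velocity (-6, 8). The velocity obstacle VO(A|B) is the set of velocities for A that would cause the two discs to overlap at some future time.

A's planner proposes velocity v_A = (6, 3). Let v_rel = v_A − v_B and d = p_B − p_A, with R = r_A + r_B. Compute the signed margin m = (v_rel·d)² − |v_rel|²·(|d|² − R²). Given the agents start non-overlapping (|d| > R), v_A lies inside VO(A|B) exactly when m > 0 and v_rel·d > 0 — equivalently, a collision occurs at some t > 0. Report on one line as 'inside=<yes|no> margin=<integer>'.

d = (21, -3),  |d|² = 450;  R = 6+4 = 10,  c = 450−10² = 350
v_rel = (12, -5),  |v_rel|² = 169;  v_rel·d = (12)·(21) + (-5)·(-3) = 267
169·t² − 534·t + 350 = 0  ⇒  m = 267² − 169·350 = 12139
m = 12139 > 0,  v_rel·d = 267 > 0  ⇒  inside

inside=yes margin=12139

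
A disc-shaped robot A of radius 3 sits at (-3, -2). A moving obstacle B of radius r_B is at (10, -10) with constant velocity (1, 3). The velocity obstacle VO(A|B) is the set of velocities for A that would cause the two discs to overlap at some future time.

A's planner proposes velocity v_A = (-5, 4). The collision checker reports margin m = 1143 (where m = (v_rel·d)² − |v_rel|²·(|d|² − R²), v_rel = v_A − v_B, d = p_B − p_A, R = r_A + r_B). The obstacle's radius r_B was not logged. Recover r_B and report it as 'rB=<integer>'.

m = 1143
d = (13, -8);  v_rel = (-6, 1),  |v_rel|² = 37
v_rel×d = (-6)·(-8) − (1)·(13) = 35
since m = R²·37 − 35²:  R² = (1225 + 1143) / 37 = 64
R = √64 = 8  ⇒  r_B = 8 − 3 = 5

rB=5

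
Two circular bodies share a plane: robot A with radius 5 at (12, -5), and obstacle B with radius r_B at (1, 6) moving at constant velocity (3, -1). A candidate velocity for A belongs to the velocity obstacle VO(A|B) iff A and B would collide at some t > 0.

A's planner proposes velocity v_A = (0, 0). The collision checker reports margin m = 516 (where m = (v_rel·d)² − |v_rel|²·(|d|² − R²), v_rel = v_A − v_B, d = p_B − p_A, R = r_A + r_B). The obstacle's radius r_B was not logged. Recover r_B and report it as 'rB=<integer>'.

m = 516
d = (-11, 11);  v_rel = (-3, 1),  |v_rel|² = 10
v_rel×d = (-3)·(11) − (1)·(-11) = -22
since m = R²·10 − (-22)²:  R² = (484 + 516) / 10 = 100
R = √100 = 10  ⇒  r_B = 10 − 5 = 5

rB=5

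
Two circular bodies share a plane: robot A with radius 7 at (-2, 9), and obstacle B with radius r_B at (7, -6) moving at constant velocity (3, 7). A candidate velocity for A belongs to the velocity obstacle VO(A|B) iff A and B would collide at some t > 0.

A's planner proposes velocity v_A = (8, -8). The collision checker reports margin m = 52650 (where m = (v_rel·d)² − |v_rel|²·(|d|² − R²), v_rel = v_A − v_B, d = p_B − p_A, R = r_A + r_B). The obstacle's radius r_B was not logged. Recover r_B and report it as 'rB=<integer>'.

m = 52650
d = (9, -15);  v_rel = (5, -15),  |v_rel|² = 250
v_rel×d = (5)·(-15) − (-15)·(9) = 60
since m = R²·250 − 60²:  R² = (3600 + 52650) / 250 = 225
R = √225 = 15  ⇒  r_B = 15 − 7 = 8

rB=8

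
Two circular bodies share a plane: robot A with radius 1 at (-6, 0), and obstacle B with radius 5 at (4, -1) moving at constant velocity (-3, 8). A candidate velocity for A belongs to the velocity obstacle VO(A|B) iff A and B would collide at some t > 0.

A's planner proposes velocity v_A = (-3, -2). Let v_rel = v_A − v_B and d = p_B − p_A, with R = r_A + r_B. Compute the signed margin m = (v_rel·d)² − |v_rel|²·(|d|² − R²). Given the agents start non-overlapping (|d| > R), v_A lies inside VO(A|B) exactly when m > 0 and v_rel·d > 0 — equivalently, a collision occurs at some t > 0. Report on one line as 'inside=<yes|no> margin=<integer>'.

d = (10, -1),  |d|² = 101;  R = 1+5 = 6,  c = 101−6² = 65
v_rel = (0, -10),  |v_rel|² = 100;  v_rel·d = (0)·(10) + (-10)·(-1) = 10
100·t² − 20·t + 65 = 0  ⇒  m = 10² − 100·65 = -6400
m = -6400 < 0,  v_rel·d = 10 > 0  ⇒  outside

inside=no margin=-6400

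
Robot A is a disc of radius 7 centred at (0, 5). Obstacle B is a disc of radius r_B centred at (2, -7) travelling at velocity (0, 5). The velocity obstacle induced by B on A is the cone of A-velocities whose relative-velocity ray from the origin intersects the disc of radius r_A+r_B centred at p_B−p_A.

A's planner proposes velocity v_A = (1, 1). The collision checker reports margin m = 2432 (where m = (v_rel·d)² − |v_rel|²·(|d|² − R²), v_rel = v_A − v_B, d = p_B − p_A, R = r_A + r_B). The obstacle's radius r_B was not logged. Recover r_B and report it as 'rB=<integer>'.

m = 2432
d = (2, -12);  v_rel = (1, -4),  |v_rel|² = 17
v_rel×d = (1)·(-12) − (-4)·(2) = -4
since m = R²·17 − (-4)²:  R² = (16 + 2432) / 17 = 144
R = √144 = 12  ⇒  r_B = 12 − 7 = 5

rB=5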